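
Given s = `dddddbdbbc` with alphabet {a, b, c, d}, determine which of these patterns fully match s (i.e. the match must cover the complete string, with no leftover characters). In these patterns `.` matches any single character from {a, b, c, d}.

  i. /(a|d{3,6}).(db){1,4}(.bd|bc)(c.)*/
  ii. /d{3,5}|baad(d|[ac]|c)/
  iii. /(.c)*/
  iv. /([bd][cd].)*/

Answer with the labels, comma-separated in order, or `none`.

i

i → match
ii → no match
iii → no match
iv → no match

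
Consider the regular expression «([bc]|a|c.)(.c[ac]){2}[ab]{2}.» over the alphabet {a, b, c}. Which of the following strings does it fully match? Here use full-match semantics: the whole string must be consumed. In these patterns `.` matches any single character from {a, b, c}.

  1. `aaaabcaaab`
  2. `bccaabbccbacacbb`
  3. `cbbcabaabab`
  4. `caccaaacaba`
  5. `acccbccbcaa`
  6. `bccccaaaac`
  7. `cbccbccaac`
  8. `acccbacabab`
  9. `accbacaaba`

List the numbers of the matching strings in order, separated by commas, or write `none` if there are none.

1 → no match
2 → no match
3 → no match
4 → no match
5 → no match
6 → no match
7 → match
8 → no match
9 → no match

7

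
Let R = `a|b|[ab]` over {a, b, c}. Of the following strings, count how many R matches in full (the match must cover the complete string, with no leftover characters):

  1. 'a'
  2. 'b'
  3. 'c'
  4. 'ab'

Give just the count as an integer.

2

1 → match
2 → match
3 → no match
4 → no match
Total matched: 2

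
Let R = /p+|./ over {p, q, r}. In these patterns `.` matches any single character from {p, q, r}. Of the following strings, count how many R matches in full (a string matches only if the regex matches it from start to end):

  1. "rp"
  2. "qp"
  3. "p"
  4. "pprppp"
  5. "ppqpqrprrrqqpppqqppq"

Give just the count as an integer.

1 → no match
2 → no match
3 → match
4 → no match
5 → no match
Total matched: 1

1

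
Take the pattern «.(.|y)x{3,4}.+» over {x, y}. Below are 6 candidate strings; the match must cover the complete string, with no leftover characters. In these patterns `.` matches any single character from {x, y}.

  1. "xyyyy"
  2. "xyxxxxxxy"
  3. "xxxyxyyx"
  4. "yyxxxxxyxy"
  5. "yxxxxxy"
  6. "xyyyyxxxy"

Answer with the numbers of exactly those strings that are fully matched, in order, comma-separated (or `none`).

1. "xyyyy" → no match
2. "xyxxxxxxy" → match
3. "xxxyxyyx" → no match
4. "yyxxxxxyxy" → match
5. "yxxxxxy" → match
6. "xyyyyxxxy" → no match

2, 4, 5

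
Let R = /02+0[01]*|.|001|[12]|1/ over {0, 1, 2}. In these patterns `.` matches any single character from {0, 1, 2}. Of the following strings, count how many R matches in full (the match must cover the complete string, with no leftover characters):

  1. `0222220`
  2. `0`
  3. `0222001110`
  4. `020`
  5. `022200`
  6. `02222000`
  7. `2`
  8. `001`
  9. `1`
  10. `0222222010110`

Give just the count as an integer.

1 → match
2 → match
3 → match
4 → match
5 → match
6 → match
7 → match
8 → match
9 → match
10 → match
Total matched: 10

10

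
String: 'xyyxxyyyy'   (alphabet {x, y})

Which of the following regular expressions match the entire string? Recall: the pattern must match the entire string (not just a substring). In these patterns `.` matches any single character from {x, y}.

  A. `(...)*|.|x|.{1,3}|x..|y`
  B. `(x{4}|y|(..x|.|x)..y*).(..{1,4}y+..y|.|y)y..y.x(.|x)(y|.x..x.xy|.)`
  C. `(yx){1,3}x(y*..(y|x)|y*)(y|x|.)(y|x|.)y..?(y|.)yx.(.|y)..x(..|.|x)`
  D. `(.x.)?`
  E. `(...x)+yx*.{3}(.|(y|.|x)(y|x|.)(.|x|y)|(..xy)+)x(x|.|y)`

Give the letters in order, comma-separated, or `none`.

A

A → match
B → no match
C → no match — must start with 'yx'
D → no match
E → no match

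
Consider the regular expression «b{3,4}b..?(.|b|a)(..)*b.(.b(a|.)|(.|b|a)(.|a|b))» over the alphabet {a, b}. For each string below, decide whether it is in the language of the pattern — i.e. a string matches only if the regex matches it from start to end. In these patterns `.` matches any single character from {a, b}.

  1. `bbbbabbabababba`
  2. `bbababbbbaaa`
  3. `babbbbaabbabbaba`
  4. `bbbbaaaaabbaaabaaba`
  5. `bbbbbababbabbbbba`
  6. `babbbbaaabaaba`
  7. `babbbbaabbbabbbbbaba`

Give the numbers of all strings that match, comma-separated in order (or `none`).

1, 4, 5

1 → match
2. `bbababbbbaaa` → no match
3 → no match
4 → match
5 → match
6 → no match
7 → no match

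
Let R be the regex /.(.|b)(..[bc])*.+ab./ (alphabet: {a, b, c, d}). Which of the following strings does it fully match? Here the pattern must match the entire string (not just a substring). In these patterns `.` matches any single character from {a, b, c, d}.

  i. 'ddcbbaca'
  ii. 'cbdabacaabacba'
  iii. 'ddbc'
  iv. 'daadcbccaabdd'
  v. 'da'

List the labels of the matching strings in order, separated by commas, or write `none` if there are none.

i → no match
ii → no match
iii → no match
iv → no match
v → no match

none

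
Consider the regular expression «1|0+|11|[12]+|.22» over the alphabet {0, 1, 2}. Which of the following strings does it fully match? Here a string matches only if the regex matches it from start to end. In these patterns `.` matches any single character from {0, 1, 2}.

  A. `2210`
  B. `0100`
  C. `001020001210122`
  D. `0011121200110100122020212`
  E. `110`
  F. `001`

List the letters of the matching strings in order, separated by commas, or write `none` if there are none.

none

A → no match
B → no match
C → no match
D → no match
E → no match
F → no match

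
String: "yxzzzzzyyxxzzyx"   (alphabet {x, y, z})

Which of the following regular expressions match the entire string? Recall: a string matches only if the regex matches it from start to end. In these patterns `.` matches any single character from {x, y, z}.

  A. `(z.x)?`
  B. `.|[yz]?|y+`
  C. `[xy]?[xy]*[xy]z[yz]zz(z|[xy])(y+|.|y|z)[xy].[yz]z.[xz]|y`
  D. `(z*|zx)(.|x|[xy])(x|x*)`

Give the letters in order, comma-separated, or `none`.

C

A → no match
B → no match
C → match
D → no match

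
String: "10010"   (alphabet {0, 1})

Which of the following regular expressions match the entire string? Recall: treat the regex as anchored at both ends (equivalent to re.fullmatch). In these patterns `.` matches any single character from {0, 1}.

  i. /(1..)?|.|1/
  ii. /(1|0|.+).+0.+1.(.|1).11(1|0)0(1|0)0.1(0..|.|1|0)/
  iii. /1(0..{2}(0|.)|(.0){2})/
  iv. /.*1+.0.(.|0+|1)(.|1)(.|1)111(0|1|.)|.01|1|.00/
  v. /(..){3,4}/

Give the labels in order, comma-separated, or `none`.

iii

i → no match
ii → no match
iii → match
iv → no match
v → no match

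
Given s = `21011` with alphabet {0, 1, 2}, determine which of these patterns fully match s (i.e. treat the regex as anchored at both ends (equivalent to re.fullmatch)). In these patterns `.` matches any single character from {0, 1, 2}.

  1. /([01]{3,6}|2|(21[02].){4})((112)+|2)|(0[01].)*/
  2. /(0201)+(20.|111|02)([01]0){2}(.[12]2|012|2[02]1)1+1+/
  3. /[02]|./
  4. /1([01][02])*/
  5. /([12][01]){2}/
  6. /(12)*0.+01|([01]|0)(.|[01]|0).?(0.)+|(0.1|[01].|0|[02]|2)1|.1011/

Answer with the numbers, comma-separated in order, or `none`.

6

1 → no match
2 → no match — must start with `0201`
3 → no match
4 → no match — must start with `1`
5 → no match
6 → match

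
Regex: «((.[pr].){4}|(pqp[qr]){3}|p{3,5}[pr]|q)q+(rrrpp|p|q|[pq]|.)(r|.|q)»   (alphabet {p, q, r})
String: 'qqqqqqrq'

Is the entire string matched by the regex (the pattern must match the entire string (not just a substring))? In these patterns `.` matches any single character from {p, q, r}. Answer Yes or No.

Yes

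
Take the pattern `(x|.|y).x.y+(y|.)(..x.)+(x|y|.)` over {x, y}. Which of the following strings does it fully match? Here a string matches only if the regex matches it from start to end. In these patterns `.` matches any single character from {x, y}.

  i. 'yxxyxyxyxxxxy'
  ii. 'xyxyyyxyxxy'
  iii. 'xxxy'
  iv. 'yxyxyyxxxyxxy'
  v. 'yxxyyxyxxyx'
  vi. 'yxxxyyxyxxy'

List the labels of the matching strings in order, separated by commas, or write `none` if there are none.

ii, v, vi

i → no match
ii → match
iii → no match
iv → no match
v → match
vi → match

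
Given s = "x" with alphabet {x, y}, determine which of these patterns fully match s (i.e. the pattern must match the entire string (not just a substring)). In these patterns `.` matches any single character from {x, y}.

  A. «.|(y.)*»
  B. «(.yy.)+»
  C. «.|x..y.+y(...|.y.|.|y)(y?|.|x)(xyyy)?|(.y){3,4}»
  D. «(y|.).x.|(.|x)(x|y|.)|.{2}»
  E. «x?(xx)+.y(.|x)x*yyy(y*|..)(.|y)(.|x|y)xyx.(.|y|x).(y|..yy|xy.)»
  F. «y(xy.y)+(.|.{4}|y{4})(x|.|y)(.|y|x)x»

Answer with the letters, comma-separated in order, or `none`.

A → match
B → no match
C → match
D → no match
E → no match
F → no match — must start with "yxy"

A, C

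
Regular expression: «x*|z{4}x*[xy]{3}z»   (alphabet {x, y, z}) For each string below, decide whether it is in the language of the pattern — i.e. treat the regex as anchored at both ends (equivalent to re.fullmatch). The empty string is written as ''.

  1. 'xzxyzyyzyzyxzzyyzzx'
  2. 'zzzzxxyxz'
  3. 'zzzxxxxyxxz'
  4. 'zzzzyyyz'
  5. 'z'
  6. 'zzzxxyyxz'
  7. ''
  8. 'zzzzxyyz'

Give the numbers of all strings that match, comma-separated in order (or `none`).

1 → no match
2. 'zzzzxxyxz' → match
3. 'zzzxxxxyxxz' → no match
4. 'zzzzyyyz' → match
5. 'z' → no match
6. 'zzzxxyyxz' → no match
7. '' → match
8. 'zzzzxyyz' → match

2, 4, 7, 8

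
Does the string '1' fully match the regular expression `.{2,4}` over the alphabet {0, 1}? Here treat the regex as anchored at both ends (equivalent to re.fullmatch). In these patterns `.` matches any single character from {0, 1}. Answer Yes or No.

No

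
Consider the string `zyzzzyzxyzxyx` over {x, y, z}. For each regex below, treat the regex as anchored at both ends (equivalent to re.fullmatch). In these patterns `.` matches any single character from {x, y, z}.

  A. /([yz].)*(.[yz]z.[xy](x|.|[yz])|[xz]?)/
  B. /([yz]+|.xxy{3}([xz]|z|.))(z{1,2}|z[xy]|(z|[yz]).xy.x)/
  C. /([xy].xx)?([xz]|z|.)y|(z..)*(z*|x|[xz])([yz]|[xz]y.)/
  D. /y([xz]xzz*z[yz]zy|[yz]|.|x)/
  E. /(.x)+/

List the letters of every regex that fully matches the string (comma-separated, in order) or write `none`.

A → no match
B → no match
C → match
D → no match — must start with `y`
E → no match

C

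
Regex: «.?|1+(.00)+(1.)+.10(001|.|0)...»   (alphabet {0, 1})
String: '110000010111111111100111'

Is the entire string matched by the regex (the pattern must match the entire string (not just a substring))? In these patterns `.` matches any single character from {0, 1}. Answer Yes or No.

Yes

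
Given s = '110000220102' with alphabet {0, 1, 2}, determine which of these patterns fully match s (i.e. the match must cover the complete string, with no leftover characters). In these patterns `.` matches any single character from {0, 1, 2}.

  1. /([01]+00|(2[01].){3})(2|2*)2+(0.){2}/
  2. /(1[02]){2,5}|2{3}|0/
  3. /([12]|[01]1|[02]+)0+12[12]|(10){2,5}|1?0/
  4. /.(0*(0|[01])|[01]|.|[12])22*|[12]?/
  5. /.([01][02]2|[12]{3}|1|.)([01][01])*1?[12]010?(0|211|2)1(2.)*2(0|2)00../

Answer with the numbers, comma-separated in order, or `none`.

1 → match
2 → no match
3 → no match
4 → no match
5 → no match

1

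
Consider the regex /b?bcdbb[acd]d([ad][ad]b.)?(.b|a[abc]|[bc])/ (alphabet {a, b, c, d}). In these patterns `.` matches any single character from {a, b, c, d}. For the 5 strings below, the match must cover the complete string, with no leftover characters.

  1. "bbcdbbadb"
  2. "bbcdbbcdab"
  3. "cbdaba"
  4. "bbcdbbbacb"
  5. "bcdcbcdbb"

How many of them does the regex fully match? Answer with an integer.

2

1 → match
2 → match
3 → no match
4 → no match
5 → no match
Total matched: 2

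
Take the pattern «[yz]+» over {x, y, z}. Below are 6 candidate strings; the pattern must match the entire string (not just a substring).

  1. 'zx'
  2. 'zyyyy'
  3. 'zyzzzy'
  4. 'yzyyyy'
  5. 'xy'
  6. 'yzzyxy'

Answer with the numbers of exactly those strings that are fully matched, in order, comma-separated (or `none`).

2, 3, 4

1 → no match
2 → match
3 → match
4 → match
5 → no match
6 → no match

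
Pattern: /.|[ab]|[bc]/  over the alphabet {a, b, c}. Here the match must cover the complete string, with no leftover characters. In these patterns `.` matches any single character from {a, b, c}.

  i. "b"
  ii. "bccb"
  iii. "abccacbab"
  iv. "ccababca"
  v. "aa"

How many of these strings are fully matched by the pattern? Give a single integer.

1

i → match
ii → no match
iii → no match
iv → no match
v → no match
Total matched: 1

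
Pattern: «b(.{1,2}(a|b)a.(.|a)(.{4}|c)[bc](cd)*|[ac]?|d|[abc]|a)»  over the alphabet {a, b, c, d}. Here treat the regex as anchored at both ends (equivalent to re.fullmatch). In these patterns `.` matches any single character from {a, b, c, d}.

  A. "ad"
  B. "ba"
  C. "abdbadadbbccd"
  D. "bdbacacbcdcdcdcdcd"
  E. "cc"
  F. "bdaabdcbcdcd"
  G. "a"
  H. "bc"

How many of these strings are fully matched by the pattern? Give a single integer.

A → no match — must start with "b"
B → match
C → no match — must start with "b"
D → match
E → no match — must start with "b"
F → match
G → no match — must start with "b"
H → match
Total matched: 4

4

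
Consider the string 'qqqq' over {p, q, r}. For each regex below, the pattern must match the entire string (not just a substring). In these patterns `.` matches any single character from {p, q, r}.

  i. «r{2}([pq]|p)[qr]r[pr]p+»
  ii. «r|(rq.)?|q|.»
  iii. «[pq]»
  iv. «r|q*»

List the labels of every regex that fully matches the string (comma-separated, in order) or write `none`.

iv

i → no match — must start with 'r'
ii → no match
iii → no match
iv → match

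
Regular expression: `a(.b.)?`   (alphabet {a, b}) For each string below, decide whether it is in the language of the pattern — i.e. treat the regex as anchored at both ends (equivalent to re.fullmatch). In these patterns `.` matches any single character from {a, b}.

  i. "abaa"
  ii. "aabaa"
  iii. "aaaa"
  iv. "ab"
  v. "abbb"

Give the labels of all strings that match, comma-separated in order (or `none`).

v

i → no match
ii → no match
iii → no match
iv → no match
v → match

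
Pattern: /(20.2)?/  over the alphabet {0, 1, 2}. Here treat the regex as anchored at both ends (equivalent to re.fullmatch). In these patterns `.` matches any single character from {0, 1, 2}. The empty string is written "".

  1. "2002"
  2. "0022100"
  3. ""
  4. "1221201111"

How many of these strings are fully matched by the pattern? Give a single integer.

1 → match
2 → no match
3 → match
4 → no match
Total matched: 2

2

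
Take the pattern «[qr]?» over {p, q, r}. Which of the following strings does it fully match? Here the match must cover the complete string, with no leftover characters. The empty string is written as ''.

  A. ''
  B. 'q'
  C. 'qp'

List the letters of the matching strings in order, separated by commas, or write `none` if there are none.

A, B

A → match
B → match
C → no match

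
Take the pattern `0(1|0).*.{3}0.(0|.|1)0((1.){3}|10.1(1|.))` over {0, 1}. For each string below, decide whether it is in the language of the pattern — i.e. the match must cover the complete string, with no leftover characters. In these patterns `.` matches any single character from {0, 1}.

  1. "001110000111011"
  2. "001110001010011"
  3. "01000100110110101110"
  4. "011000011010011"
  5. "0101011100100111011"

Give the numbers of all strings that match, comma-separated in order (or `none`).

1, 2, 3, 4, 5

1 → match
2 → match
3 → match
4 → match
5 → match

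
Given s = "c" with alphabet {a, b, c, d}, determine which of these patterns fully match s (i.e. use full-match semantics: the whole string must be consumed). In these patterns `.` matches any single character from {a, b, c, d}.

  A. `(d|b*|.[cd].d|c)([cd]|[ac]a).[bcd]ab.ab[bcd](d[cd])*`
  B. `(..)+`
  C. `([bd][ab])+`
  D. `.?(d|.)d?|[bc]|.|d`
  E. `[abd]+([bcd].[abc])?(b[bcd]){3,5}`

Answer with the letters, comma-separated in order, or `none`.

D

A → no match
B → no match
C → no match
D → match
E → no match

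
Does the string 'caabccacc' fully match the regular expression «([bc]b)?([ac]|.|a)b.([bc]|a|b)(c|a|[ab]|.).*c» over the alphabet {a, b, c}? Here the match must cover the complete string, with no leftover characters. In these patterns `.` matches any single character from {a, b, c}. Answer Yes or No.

No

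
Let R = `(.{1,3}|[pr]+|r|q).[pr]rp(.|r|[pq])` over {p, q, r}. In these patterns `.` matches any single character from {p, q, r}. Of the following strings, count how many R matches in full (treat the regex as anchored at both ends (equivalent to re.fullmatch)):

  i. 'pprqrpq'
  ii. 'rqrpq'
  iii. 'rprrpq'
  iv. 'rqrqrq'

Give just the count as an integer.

1

i → no match
ii → no match
iii → match
iv → no match
Total matched: 1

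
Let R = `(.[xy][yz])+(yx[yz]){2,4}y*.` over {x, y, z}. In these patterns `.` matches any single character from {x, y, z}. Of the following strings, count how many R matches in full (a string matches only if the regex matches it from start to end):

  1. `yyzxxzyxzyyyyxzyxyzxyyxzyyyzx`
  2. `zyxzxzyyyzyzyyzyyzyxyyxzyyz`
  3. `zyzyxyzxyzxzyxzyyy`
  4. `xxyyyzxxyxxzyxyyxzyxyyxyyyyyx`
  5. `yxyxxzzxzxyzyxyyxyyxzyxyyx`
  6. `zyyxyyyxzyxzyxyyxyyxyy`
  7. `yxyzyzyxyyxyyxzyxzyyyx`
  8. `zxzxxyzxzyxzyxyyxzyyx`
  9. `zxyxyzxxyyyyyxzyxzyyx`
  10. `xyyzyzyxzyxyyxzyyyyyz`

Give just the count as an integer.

1 → no match
2 → no match
3 → no match
4 → match
5 → match
6 → match
7 → match
8 → match
9 → match
10 → match
Total matched: 7

7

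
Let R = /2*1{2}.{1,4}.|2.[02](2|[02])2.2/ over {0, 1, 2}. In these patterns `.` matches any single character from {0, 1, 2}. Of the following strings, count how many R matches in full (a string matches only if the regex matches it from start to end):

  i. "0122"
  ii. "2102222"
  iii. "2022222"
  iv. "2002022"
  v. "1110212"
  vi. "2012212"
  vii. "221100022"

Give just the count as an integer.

i → no match
ii → match
iii → match
iv → no match
v → match
vi → no match
vii → match
Total matched: 4

4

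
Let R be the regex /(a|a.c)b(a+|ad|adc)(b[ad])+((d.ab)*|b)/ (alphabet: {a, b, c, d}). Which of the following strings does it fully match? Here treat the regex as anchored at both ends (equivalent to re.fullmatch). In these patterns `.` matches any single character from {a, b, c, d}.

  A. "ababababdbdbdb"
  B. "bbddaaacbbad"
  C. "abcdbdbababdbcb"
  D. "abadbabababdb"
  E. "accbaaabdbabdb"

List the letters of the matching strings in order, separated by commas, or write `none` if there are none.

A, D, E

A → match
B → no match — must start with "a"
C → no match
D → match
E → match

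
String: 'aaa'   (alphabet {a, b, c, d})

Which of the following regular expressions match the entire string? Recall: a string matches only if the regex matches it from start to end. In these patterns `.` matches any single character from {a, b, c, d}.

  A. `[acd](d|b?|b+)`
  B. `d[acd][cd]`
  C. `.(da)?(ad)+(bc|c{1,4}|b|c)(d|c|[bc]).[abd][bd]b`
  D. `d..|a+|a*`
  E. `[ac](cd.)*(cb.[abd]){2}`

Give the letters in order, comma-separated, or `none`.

D

A → no match
B → no match — must start with 'd'
C → no match — must end with 'b'
D → match
E → no match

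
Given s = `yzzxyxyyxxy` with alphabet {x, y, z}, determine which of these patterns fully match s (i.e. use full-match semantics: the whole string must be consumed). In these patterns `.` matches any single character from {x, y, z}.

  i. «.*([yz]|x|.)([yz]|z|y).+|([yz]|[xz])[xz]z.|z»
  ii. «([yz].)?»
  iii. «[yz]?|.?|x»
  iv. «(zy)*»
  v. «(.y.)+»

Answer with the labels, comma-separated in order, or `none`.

i → match
ii → no match
iii → no match
iv → no match
v → no match

i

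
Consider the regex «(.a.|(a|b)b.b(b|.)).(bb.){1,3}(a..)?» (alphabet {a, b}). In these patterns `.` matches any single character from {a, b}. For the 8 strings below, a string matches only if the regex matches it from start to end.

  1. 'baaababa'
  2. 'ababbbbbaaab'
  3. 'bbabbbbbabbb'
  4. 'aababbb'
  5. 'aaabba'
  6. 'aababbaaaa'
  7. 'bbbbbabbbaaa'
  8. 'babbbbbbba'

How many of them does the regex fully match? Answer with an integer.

1. 'baaababa' → no match
2. 'ababbbbbaaab' → match
3. 'bbabbbbbabbb' → match
4. 'aababbb' → match
5. 'aaabba' → no match
6. 'aababbaaaa' → match
7. 'bbbbbabbbaaa' → match
8. 'babbbbbbba' → match
Total matched: 6

6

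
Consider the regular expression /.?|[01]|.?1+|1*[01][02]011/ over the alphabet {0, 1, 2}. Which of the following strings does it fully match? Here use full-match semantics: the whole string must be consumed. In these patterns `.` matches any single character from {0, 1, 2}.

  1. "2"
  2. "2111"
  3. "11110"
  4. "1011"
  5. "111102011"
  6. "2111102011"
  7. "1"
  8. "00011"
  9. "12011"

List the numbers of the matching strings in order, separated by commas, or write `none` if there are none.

1 → match
2 → match
3 → no match
4 → no match
5 → match
6 → no match
7 → match
8 → match
9 → match

1, 2, 5, 7, 8, 9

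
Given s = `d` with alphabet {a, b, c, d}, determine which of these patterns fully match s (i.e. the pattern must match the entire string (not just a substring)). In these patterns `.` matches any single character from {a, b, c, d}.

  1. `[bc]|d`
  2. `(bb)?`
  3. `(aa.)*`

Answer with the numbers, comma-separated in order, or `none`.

1 → match
2 → no match
3 → no match

1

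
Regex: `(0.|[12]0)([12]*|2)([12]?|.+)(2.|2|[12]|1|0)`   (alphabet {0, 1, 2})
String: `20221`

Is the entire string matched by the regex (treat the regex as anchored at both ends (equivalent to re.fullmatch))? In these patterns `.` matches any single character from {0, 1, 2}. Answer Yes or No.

Yes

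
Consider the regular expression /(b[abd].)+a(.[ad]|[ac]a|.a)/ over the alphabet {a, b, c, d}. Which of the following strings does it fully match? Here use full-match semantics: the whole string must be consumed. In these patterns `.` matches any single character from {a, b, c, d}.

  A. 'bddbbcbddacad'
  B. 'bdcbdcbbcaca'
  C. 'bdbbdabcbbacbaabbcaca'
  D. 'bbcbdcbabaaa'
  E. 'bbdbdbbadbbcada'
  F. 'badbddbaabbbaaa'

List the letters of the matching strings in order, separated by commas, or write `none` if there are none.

A → no match
B → match
C → no match
D → match
E → match
F → match

B, D, E, F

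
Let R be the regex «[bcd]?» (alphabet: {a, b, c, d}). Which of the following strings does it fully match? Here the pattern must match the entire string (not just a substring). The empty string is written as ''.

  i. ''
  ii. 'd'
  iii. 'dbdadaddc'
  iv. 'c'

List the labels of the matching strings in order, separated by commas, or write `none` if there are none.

i, ii, iv

i. '' → match
ii. 'd' → match
iii. 'dbdadaddc' → no match
iv. 'c' → match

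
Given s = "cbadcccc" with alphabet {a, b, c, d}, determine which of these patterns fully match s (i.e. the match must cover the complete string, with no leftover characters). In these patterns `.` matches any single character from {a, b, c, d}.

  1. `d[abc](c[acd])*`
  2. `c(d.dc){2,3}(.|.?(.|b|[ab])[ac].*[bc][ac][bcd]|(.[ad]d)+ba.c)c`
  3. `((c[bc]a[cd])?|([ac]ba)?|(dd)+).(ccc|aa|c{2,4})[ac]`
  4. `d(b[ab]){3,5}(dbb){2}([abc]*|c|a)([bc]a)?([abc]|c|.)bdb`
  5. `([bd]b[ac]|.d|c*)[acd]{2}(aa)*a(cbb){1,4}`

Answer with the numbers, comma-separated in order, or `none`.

1 → no match — must start with "d"
2 → no match — must start with "cd"
3 → match
4 → no match — must start with "db"
5 → no match — must end with "cbb"

3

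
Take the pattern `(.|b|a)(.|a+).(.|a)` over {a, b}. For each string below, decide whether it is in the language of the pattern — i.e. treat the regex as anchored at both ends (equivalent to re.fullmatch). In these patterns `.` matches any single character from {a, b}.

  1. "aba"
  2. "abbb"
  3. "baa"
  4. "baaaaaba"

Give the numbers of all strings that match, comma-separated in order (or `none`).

1 → no match
2 → match
3 → no match
4 → match

2, 4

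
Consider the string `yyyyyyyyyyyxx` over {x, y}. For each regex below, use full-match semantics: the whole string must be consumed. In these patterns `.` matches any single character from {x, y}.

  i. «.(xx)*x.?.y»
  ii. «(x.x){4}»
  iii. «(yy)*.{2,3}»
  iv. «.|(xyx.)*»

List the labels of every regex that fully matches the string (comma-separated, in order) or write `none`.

i → no match — must end with `y`
ii → no match — must start with `x`
iii → match
iv → no match

iii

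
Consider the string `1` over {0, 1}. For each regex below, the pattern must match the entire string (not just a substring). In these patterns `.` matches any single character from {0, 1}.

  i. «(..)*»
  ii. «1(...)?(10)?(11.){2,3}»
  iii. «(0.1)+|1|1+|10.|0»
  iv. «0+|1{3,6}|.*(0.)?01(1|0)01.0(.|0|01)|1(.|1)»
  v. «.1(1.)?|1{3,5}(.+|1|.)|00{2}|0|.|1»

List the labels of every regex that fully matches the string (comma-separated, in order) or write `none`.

iii, v

i → no match
ii → no match
iii → match
iv → no match
v → match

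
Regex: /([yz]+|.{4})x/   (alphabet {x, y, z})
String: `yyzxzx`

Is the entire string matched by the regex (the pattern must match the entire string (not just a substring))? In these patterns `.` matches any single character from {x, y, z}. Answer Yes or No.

No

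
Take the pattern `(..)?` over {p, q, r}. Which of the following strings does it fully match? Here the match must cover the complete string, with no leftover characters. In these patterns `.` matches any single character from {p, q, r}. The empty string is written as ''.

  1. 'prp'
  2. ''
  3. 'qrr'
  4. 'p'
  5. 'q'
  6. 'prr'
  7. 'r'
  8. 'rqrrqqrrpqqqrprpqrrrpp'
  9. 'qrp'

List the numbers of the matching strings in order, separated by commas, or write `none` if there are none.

2

1. 'prp' → no match
2. '' → match
3. 'qrr' → no match
4. 'p' → no match
5. 'q' → no match
6. 'prr' → no match
7. 'r' → no match
8 → no match
9. 'qrp' → no match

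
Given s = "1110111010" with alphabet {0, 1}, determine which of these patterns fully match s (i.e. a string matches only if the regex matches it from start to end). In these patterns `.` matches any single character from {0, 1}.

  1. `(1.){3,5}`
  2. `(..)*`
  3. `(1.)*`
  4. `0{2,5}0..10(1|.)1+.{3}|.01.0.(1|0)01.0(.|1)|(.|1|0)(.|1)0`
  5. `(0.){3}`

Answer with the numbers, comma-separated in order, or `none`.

1, 2, 3

1 → match
2 → match
3 → match
4 → no match
5 → no match — must start with "0"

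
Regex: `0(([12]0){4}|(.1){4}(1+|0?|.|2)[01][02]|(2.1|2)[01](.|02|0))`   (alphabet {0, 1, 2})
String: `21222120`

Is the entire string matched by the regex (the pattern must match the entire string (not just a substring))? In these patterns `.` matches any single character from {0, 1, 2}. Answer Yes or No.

No

Every match must start with `0`, but `21222120` does not.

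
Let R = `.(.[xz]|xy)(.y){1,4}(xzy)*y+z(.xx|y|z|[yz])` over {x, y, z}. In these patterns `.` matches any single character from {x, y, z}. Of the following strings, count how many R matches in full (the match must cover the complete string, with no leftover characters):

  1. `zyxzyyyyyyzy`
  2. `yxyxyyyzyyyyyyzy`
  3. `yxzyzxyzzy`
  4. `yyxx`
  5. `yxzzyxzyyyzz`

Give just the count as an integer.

1 → match
2 → match
3 → no match
4 → no match
5 → match
Total matched: 3

3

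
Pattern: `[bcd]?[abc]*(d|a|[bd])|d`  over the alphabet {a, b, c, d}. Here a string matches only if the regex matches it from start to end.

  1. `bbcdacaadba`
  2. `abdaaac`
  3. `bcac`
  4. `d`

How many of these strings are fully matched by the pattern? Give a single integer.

1

1 → no match
2 → no match
3 → no match
4 → match
Total matched: 1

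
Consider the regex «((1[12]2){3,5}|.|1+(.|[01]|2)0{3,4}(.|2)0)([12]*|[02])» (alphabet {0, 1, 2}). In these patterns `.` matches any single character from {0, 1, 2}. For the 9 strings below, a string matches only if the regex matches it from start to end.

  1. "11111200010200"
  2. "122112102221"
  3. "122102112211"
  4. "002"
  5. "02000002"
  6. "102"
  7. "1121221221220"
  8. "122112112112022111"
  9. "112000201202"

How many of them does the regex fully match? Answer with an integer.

1

1 → no match
2 → no match
3 → no match
4 → no match
5 → no match
6 → no match
7 → match
8 → no match
9 → no match
Total matched: 1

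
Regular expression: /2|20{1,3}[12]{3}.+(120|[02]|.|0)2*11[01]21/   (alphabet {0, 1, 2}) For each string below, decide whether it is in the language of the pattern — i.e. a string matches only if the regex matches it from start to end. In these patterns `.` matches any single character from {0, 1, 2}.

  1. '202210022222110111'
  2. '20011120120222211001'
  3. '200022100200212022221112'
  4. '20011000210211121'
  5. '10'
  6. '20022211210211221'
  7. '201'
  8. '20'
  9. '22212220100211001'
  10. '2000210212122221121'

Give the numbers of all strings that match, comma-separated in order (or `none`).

none

1 → no match
2 → no match
3 → no match
4 → no match
5. '10' → no match
6 → no match
7. '201' → no match
8. '20' → no match
9 → no match
10 → no match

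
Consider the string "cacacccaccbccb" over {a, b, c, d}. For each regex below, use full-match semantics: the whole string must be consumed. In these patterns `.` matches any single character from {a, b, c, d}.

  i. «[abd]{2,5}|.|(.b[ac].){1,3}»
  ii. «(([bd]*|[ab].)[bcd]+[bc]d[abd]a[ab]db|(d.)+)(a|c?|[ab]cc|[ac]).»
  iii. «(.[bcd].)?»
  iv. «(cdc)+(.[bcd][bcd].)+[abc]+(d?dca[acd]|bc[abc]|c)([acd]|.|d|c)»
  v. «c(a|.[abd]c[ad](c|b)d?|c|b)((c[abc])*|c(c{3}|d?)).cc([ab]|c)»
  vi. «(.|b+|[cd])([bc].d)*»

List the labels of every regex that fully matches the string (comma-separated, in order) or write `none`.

v

i → no match
ii → no match
iii → no match
iv → no match — must start with "cdc"
v → match
vi → no match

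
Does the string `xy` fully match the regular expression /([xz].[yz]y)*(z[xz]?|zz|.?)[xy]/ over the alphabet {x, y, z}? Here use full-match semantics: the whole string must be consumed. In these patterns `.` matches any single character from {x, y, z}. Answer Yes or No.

Yes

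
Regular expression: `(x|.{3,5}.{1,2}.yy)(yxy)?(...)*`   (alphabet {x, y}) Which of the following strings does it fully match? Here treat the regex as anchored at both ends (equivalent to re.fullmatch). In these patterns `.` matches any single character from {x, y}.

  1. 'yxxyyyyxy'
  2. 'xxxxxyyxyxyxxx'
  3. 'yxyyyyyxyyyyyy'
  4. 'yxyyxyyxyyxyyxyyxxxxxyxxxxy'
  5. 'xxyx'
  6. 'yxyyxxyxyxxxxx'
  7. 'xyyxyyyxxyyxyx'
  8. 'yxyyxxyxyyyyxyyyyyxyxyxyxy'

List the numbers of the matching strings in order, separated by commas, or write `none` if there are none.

5

1 → no match
2 → no match
3 → no match
4 → no match
5 → match
6 → no match
7 → no match
8 → no match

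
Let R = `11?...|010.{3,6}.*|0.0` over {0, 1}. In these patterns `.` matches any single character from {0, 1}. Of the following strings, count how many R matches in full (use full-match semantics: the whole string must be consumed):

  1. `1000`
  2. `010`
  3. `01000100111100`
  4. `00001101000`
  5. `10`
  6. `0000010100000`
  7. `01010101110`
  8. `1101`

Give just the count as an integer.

1 → match
2 → match
3 → match
4 → no match
5 → no match
6 → no match
7 → match
8 → match
Total matched: 5

5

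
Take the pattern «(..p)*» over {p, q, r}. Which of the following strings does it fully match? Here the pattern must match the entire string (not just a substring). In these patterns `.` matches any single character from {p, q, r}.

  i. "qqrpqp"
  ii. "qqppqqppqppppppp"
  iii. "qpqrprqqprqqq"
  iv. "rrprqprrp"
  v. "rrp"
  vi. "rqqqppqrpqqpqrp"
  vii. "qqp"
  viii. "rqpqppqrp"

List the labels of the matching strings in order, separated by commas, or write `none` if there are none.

iv, v, vii, viii

i → no match
ii → no match
iii → no match
iv → match
v → match
vi → no match
vii → match
viii → match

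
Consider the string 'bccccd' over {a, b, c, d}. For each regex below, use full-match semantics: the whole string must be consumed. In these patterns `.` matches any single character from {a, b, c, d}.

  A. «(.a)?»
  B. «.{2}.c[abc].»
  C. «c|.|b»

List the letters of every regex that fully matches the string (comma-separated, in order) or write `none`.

A → no match
B → match
C → no match

B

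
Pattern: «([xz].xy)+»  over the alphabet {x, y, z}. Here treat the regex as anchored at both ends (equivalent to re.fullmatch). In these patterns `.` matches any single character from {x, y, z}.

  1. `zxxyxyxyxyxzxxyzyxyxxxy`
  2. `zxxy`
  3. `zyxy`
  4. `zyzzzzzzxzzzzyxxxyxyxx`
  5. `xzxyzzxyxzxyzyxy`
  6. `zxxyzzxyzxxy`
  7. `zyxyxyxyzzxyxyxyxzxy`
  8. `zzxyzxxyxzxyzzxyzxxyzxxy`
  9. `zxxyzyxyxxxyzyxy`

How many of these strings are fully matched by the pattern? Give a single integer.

1 → no match
2 → match
3 → match
4 → no match — must end with `xy`
5 → match
6 → match
7 → match
8 → match
9 → match
Total matched: 7

7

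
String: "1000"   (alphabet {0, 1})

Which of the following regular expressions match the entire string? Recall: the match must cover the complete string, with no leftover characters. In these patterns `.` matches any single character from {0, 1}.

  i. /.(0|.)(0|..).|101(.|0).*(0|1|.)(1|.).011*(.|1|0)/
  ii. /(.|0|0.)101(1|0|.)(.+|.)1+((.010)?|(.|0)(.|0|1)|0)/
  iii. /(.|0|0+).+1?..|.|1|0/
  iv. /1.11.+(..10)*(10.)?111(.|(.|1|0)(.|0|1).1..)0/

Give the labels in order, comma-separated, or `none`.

i → match
ii → no match
iii → match
iv → no match

i, iii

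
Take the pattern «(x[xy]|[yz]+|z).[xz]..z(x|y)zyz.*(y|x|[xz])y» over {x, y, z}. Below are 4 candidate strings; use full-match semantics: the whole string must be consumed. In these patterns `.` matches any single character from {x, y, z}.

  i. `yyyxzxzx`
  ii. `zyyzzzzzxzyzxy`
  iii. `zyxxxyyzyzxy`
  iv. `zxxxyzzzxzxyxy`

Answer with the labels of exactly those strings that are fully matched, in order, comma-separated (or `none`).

i → no match — must end with `y`
ii → match
iii → no match
iv → no match

ii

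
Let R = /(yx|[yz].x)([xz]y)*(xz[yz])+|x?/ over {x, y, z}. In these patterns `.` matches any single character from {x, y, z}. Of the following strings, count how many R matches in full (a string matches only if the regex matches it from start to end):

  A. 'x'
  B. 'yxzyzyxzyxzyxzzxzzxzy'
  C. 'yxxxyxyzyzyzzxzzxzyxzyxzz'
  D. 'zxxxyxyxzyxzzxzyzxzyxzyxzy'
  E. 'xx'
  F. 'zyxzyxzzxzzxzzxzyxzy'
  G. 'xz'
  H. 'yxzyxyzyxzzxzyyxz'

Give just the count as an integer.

A → match
B → match
C → no match
D → no match
E → no match
F → match
G → no match
H → no match
Total matched: 3

3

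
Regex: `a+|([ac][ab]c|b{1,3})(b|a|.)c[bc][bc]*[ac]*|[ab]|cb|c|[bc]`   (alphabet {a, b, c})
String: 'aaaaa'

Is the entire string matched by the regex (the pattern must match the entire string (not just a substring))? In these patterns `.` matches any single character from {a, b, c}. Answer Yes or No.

Yes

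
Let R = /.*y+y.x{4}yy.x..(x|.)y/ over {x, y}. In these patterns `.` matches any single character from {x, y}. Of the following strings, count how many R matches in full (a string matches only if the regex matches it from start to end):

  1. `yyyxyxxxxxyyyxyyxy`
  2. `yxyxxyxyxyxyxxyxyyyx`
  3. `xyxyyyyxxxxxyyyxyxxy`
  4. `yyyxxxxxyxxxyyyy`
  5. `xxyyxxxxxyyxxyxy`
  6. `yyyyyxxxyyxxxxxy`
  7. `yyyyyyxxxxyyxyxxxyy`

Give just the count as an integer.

1

1 → no match
2 → no match — must end with `y`
3 → match
4 → no match
5 → no match
6 → no match
7 → no match
Total matched: 1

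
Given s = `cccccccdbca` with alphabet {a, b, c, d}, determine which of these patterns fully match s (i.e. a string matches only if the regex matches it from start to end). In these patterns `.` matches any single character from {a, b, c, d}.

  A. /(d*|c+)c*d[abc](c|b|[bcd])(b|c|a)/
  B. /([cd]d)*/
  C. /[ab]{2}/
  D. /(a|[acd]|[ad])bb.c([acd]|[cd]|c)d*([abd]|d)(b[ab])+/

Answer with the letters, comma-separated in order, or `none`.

A → match
B → no match
C → no match
D → no match

A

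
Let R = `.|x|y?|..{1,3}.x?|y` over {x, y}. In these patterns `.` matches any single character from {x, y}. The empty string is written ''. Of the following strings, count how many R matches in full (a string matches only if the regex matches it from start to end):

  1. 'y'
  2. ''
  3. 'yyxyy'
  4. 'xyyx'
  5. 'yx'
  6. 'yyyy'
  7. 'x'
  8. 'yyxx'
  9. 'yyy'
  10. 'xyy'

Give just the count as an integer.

9

1. 'y' → match
2. '' → match
3. 'yyxyy' → match
4. 'xyyx' → match
5. 'yx' → no match
6. 'yyyy' → match
7. 'x' → match
8. 'yyxx' → match
9. 'yyy' → match
10. 'xyy' → match
Total matched: 9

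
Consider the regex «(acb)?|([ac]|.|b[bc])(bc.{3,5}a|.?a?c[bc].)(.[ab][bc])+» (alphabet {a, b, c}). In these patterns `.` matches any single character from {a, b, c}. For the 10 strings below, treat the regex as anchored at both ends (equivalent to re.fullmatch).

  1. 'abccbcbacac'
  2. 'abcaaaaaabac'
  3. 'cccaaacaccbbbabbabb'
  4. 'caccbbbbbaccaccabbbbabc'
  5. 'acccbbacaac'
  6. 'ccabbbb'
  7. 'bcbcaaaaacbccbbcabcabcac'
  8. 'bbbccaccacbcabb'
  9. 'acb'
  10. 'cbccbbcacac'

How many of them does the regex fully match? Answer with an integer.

1. 'abccbcbacac' → match
2. 'abcaaaaaabac' → match
3 → no match
4 → match
5. 'acccbbacaac' → match
6. 'ccabbbb' → no match
7 → match
8 → match
9. 'acb' → match
10. 'cbccbbcacac' → match
Total matched: 8

8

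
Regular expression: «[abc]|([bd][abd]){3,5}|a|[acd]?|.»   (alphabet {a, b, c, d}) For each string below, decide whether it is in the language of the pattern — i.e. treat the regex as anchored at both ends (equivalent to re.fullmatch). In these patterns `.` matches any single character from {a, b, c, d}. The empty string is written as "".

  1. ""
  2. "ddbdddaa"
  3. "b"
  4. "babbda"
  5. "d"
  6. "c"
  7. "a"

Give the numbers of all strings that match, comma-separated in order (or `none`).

1 → match
2 → no match
3 → match
4 → match
5 → match
6 → match
7 → match

1, 3, 4, 5, 6, 7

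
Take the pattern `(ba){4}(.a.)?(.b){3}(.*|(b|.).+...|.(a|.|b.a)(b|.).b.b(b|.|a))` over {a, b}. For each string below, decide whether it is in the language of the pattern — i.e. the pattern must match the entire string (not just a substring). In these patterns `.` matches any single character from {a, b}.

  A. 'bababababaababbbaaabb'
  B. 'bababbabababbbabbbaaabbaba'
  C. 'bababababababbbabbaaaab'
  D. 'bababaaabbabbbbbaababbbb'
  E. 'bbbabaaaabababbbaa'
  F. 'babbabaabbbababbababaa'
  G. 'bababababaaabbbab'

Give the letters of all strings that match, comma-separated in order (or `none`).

C, G

A → no match
B → no match
C → match
D → no match
E → no match — must start with 'ba'
F → no match
G → match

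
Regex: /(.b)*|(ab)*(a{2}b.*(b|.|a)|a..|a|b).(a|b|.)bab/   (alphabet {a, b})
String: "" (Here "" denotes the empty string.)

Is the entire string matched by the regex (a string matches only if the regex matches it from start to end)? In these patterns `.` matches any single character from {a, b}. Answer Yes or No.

Yes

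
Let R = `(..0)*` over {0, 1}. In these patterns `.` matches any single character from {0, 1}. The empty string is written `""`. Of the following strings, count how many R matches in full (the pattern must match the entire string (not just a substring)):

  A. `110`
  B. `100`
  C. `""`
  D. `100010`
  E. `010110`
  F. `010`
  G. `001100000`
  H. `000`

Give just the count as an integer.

7

A → match
B → match
C → match
D → match
E → match
F → match
G → no match
H → match
Total matched: 7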